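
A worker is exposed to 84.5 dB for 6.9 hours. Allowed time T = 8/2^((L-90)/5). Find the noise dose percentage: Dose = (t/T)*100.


T_allowed = 8 / 2^((84.5 - 90)/5) = 17.1484 hr
Dose = 6.9 / 17.1484 * 100 = 40.237 %


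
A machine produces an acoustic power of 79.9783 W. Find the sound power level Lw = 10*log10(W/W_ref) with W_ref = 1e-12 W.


W / W_ref = 79.9783 / 1e-12 = 7.99783e+13
Lw = 10 * log10(7.99783e+13) = 139.03 dB


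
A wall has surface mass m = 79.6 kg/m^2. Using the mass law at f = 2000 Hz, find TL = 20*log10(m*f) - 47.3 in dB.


m * f = 79.6 * 2000 = 159200
20*log10(159200) = 104.039 dB
TL = 104.039 - 47.3 = 56.739 dB


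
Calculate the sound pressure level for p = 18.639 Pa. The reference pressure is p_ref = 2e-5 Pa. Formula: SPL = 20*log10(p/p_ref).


p / p_ref = 18.639 / 2e-5 = 931950
SPL = 20 * log10(931950) = 119.39 dB


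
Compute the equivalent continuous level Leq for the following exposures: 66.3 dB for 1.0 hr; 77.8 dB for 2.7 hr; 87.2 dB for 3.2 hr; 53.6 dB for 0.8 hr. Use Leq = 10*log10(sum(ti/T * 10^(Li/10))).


T_total = 1.0 + 2.7 + 3.2 + 0.8 = 7.7 hr
(1.0/7.7) * 10^(66.3/10) = 553999
(2.7/7.7) * 10^(77.8/10) = 2.11287e+07
(3.2/7.7) * 10^(87.2/10) = 2.18102e+08
(0.8/7.7) * 10^(53.6/10) = 23801.2
Sum = 553999 + 2.11287e+07 + 2.18102e+08 + 23801.2 = 2.39809e+08
Leq = 10*log10(2.39809e+08) = 83.799 dB


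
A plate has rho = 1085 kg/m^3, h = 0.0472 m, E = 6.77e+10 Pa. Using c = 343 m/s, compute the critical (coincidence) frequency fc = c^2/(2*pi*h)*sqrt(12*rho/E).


12*rho/E = 12*1085/6.77e+10 = 1.92319e-07
sqrt(12*rho/E) = sqrt(1.92319e-07) = 0.000438542
c^2/(2*pi*h) = 343^2/(2*pi*0.0472) = 396704
fc = 396704 * 0.000438542 = 173.97 Hz


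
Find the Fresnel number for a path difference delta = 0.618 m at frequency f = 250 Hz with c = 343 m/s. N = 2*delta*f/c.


N = 2*delta*f/c = 2*delta/lambda, where lambda = c/f
lambda = 343 / 250 = 1.372 m
N = 2 * 0.618 / 1.372 = 0.90087


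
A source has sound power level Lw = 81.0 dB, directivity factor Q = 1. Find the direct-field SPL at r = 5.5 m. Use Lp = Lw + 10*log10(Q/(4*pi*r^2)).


4*pi*r^2 = 4*pi*5.5^2 = 380.133 m^2
Q / (4*pi*r^2) = 1 / 380.133 = 0.00263066
Lp = 81.0 + 10*log10(0.00263066) = 55.201 dB


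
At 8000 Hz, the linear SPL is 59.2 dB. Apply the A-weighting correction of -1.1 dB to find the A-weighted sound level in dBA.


A-weighting table: 8000 Hz -> -1.1 dB correction
SPL_A = SPL + correction = 59.2 + (-1.1) = 58.1 dBA


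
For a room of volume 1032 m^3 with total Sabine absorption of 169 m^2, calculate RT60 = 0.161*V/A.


RT60 = 0.161 * 1032 / 169 = 0.98315 s


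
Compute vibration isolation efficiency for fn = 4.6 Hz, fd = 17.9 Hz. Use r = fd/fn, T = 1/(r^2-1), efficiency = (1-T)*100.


r = 17.9 / 4.6 = 3.8913
r^2 - 1 = 3.8913^2 - 1 = 14.1422
T = 1/14.1422 = 0.0707104
Efficiency = (1 - 0.0707104)*100 = 92.929 %


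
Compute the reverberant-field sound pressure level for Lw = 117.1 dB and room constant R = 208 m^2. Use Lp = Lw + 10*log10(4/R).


4/R = 4/208 = 0.0192308
Lp = 117.1 + 10*log10(0.0192308) = 99.94 dB


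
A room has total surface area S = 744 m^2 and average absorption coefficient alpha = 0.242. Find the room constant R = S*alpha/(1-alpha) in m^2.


R = 744 * 0.242 / (1 - 0.242) = 237.53 m^2


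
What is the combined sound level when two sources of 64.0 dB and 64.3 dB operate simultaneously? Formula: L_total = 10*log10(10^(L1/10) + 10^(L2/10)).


10^(64.0/10) = 2.51189e+06
10^(64.3/10) = 2.69153e+06
Sum = 2.51189e+06 + 2.69153e+06 = 5.20342e+06
L_total = 10*log10(5.20342e+06) = 67.163 dB


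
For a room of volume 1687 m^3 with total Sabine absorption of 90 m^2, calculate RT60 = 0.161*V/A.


RT60 = 0.161 * 1687 / 90 = 3.0179 s


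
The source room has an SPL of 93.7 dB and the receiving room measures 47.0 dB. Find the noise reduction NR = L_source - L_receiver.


NR = L_source - L_receiver (difference between source and receiving room levels)
NR = 93.7 - 47.0 = 46.7 dB


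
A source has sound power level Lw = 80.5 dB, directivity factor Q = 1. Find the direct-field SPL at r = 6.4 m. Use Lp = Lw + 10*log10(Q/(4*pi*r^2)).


4*pi*r^2 = 4*pi*6.4^2 = 514.719 m^2
Q / (4*pi*r^2) = 1 / 514.719 = 0.00194281
Lp = 80.5 + 10*log10(0.00194281) = 53.384 dB


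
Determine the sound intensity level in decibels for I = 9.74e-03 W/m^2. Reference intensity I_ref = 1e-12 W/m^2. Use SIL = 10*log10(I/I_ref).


I / I_ref = 9.74e-03 / 1e-12 = 9.74e+09
SIL = 10 * log10(9.74e+09) = 99.886 dB


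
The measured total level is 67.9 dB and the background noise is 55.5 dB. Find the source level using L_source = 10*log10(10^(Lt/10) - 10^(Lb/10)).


10^(67.9/10) = 6.16595e+06
10^(55.5/10) = 354813
Difference = 6.16595e+06 - 354813 = 5.81114e+06
L_source = 10*log10(5.81114e+06) = 67.643 dB


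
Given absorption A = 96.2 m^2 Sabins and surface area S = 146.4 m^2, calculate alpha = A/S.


Absorption coefficient = absorbed power / incident power
alpha = A / S = 96.2 / 146.4 = 0.6571


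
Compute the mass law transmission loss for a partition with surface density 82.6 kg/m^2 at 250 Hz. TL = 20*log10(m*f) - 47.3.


m * f = 82.6 * 250 = 20650
20*log10(20650) = 86.2984 dB
TL = 86.2984 - 47.3 = 38.998 dB


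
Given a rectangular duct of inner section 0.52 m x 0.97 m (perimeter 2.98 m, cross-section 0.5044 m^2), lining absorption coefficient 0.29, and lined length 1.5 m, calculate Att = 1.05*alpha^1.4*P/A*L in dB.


alpha^1.4 = 0.29^1.4 = 0.176749
Attenuation rate = 1.05 * alpha^1.4 * P / A
= 1.05 * 0.176749 * 2.98 / 0.5044 = 1.09645 dB/m
Total Att = 1.09645 * 1.5 = 1.6447 dB


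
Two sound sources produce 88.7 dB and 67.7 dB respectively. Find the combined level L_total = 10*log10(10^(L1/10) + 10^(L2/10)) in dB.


10^(88.7/10) = 7.4131e+08
10^(67.7/10) = 5.88844e+06
Sum = 7.4131e+08 + 5.88844e+06 = 7.47198e+08
L_total = 10*log10(7.47198e+08) = 88.734 dB


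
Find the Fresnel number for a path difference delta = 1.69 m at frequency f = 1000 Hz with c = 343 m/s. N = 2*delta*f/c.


N = 2*delta*f/c = 2*delta/lambda, where lambda = c/f
lambda = 343 / 1000 = 0.343 m
N = 2 * 1.69 / 0.343 = 9.8542


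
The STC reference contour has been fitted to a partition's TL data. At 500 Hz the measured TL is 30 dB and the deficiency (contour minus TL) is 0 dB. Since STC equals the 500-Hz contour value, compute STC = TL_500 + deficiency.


By ASTM E413, STC = value of the fitted reference contour at 500 Hz.
Contour value at 500 Hz = TL_500 + deficiency = 30 + 0 = 30
STC = 30


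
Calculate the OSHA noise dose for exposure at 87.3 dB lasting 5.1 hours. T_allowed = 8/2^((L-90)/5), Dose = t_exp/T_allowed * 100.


T_allowed = 8 / 2^((87.3 - 90)/5) = 11.6318 hr
Dose = 5.1 / 11.6318 * 100 = 43.845 %


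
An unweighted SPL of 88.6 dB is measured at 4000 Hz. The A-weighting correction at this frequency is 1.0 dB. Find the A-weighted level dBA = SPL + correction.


A-weighting table: 4000 Hz -> 1.0 dB correction
SPL_A = SPL + correction = 88.6 + (1.0) = 89.6 dBA


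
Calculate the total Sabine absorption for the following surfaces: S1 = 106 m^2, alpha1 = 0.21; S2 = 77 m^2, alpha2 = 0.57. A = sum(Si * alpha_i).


106 * 0.21 = 22.26
77 * 0.57 = 43.89
A_total = 22.26 + 43.89 = 66.15 m^2


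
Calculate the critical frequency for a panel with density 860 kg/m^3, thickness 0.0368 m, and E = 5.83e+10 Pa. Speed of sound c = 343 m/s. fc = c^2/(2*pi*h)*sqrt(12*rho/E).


12*rho/E = 12*860/5.83e+10 = 1.77015e-07
sqrt(12*rho/E) = sqrt(1.77015e-07) = 0.000420732
c^2/(2*pi*h) = 343^2/(2*pi*0.0368) = 508816
fc = 508816 * 0.000420732 = 214.08 Hz


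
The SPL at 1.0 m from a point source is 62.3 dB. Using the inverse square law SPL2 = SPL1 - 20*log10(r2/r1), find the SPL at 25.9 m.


r2/r1 = 25.9/1.0 = 25.9
Correction = 20*log10(25.9) = 28.266 dB
SPL2 = 62.3 - 28.266 = 34.034 dB


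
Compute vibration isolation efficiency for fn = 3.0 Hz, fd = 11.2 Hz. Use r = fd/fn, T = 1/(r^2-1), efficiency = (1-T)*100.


r = 11.2 / 3.0 = 3.73333
r^2 - 1 = 3.73333^2 - 1 = 12.9378
T = 1/12.9378 = 0.0772929
Efficiency = (1 - 0.0772929)*100 = 92.271 %


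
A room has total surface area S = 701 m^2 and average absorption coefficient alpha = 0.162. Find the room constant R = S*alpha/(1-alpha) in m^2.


R = 701 * 0.162 / (1 - 0.162) = 135.52 m^2


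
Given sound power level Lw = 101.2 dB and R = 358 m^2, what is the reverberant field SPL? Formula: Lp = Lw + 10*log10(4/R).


4/R = 4/358 = 0.0111732
Lp = 101.2 + 10*log10(0.0111732) = 81.682 dB


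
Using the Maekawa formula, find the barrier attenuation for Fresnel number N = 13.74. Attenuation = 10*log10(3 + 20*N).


3 + 20*N = 3 + 20*13.74 = 277.8
Att = 10*log10(277.8) = 24.437 dB


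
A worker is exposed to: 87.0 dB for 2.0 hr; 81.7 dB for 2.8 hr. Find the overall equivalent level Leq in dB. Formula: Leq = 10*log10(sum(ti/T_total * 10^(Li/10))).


T_total = 2.0 + 2.8 = 4.8 hr
(2.0/4.8) * 10^(87.0/10) = 2.08828e+08
(2.8/4.8) * 10^(81.7/10) = 8.62813e+07
Sum = 2.08828e+08 + 8.62813e+07 = 2.95109e+08
Leq = 10*log10(2.95109e+08) = 84.7 dB


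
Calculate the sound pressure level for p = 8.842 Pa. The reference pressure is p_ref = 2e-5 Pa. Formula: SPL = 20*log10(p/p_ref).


p / p_ref = 8.842 / 2e-5 = 442100
SPL = 20 * log10(442100) = 112.91 dB


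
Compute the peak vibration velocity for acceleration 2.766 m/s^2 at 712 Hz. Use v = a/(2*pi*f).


omega = 2*pi*f = 2*pi*712 = 4473.63 rad/s
v = a / omega = 2.766 / 4473.63 = 0.00061829 m/s


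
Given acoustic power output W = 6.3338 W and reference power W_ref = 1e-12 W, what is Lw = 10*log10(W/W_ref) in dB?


W / W_ref = 6.3338 / 1e-12 = 6.3338e+12
Lw = 10 * log10(6.3338e+12) = 128.02 dB


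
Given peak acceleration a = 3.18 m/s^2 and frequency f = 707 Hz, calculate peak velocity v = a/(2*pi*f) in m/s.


omega = 2*pi*f = 2*pi*707 = 4442.21 rad/s
v = a / omega = 3.18 / 4442.21 = 0.00071586 m/s


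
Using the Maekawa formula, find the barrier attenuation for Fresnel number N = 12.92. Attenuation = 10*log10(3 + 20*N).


3 + 20*N = 3 + 20*12.92 = 261.4
Att = 10*log10(261.4) = 24.173 dB


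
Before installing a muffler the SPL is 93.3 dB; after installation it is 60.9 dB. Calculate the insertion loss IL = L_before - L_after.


Insertion loss = SPL without muffler - SPL with muffler
IL = 93.3 - 60.9 = 32.4 dB


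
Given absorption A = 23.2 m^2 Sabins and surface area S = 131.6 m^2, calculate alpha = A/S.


Absorption coefficient = absorbed power / incident power
alpha = A / S = 23.2 / 131.6 = 0.17629


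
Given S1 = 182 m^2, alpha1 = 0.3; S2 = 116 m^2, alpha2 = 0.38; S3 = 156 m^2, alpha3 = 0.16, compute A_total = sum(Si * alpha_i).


182 * 0.3 = 54.6
116 * 0.38 = 44.08
156 * 0.16 = 24.96
A_total = 54.6 + 44.08 + 24.96 = 123.64 m^2


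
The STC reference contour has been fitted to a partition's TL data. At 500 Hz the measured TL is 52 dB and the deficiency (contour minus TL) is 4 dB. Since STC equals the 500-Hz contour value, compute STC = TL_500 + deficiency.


By ASTM E413, STC = value of the fitted reference contour at 500 Hz.
Contour value at 500 Hz = TL_500 + deficiency = 52 + 4 = 56
STC = 56


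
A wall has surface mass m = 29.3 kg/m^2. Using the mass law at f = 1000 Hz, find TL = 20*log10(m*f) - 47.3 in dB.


m * f = 29.3 * 1000 = 29300
20*log10(29300) = 89.3374 dB
TL = 89.3374 - 47.3 = 42.037 dB


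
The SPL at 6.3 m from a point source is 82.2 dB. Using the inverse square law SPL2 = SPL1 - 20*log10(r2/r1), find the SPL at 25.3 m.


r2/r1 = 25.3/6.3 = 4.01587
Correction = 20*log10(4.01587) = 12.0756 dB
SPL2 = 82.2 - 12.0756 = 70.124 dB


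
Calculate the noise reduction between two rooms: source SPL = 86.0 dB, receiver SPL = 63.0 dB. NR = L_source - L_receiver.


NR = L_source - L_receiver (difference between source and receiving room levels)
NR = 86.0 - 63.0 = 23 dB


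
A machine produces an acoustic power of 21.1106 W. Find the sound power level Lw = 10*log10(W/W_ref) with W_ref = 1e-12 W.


W / W_ref = 21.1106 / 1e-12 = 2.11106e+13
Lw = 10 * log10(2.11106e+13) = 133.25 dB


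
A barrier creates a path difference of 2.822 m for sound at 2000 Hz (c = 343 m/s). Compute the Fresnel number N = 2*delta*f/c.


N = 2*delta*f/c = 2*delta/lambda, where lambda = c/f
lambda = 343 / 2000 = 0.1715 m
N = 2 * 2.822 / 0.1715 = 32.91


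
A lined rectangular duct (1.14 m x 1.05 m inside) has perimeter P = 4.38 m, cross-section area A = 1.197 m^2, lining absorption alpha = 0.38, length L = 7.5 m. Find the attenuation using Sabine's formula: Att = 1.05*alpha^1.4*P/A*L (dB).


alpha^1.4 = 0.38^1.4 = 0.258046
Attenuation rate = 1.05 * alpha^1.4 * P / A
= 1.05 * 0.258046 * 4.38 / 1.197 = 0.99144 dB/m
Total Att = 0.99144 * 7.5 = 7.4358 dB


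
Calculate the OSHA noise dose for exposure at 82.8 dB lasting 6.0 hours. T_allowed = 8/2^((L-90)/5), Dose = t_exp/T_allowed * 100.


T_allowed = 8 / 2^((82.8 - 90)/5) = 21.7057 hr
Dose = 6.0 / 21.7057 * 100 = 27.643 %


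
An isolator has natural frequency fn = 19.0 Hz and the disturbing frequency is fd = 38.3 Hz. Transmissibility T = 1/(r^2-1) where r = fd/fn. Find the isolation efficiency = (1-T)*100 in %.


r = 38.3 / 19.0 = 2.01579
r^2 - 1 = 2.01579^2 - 1 = 3.06341
T = 1/3.06341 = 0.326434
Efficiency = (1 - 0.326434)*100 = 67.357 %


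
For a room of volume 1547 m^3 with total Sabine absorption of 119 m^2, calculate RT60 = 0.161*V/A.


RT60 = 0.161 * 1547 / 119 = 2.093 s


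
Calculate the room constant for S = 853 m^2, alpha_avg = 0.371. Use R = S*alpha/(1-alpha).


R = 853 * 0.371 / (1 - 0.371) = 503.12 m^2


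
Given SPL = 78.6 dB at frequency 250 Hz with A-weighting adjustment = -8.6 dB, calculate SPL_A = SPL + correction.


A-weighting table: 250 Hz -> -8.6 dB correction
SPL_A = SPL + correction = 78.6 + (-8.6) = 70 dBA


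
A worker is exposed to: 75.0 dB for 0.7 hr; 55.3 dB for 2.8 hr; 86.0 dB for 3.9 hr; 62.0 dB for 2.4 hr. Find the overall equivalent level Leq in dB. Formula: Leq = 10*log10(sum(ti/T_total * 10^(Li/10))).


T_total = 0.7 + 2.8 + 3.9 + 2.4 = 9.8 hr
(0.7/9.8) * 10^(75.0/10) = 2.25877e+06
(2.8/9.8) * 10^(55.3/10) = 96812.6
(3.9/9.8) * 10^(86.0/10) = 1.5843e+08
(2.4/9.8) * 10^(62.0/10) = 388137
Sum = 2.25877e+06 + 96812.6 + 1.5843e+08 + 388137 = 1.61174e+08
Leq = 10*log10(1.61174e+08) = 82.073 dB


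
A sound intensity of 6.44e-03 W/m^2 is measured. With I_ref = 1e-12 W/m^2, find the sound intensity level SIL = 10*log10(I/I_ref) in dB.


I / I_ref = 6.44e-03 / 1e-12 = 6.44e+09
SIL = 10 * log10(6.44e+09) = 98.089 dB


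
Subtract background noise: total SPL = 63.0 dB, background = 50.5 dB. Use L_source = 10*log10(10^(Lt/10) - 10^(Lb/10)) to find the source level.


10^(63.0/10) = 1.99526e+06
10^(50.5/10) = 112202
Difference = 1.99526e+06 - 112202 = 1.88306e+06
L_source = 10*log10(1.88306e+06) = 62.749 dB


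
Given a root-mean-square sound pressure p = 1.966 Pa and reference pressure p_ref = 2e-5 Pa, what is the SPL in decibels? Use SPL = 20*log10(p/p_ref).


p / p_ref = 1.966 / 2e-5 = 98300
SPL = 20 * log10(98300) = 99.851 dB


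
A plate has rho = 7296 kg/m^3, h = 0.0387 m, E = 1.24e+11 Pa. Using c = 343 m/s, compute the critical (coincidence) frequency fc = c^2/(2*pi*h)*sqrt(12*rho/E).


12*rho/E = 12*7296/1.24e+11 = 7.06065e-07
sqrt(12*rho/E) = sqrt(7.06065e-07) = 0.000840277
c^2/(2*pi*h) = 343^2/(2*pi*0.0387) = 483835
fc = 483835 * 0.000840277 = 406.56 Hz


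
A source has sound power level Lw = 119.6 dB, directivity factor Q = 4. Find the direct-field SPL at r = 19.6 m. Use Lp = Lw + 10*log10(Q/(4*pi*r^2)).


4*pi*r^2 = 4*pi*19.6^2 = 4827.5 m^2
Q / (4*pi*r^2) = 4 / 4827.5 = 0.000828586
Lp = 119.6 + 10*log10(0.000828586) = 88.783 dB


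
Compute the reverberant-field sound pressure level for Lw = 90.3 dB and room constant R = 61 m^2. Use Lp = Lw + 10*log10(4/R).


4/R = 4/61 = 0.0655738
Lp = 90.3 + 10*log10(0.0655738) = 78.467 dB


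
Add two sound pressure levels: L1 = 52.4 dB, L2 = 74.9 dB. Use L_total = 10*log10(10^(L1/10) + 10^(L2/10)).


10^(52.4/10) = 173780
10^(74.9/10) = 3.0903e+07
Sum = 173780 + 3.0903e+07 = 3.10768e+07
L_total = 10*log10(3.10768e+07) = 74.924 dB


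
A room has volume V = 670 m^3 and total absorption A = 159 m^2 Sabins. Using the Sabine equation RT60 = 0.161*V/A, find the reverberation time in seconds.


RT60 = 0.161 * 670 / 159 = 0.67843 s


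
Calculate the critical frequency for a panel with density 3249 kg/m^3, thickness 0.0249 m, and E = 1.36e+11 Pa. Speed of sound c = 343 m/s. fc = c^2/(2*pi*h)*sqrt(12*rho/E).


12*rho/E = 12*3249/1.36e+11 = 2.86676e-07
sqrt(12*rho/E) = sqrt(2.86676e-07) = 0.000535421
c^2/(2*pi*h) = 343^2/(2*pi*0.0249) = 751985
fc = 751985 * 0.000535421 = 402.63 Hz


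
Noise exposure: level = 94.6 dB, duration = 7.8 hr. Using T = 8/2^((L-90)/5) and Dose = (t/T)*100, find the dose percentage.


T_allowed = 8 / 2^((94.6 - 90)/5) = 4.22807 hr
Dose = 7.8 / 4.22807 * 100 = 184.48 %


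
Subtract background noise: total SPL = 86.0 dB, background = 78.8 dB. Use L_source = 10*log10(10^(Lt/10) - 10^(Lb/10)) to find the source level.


10^(86.0/10) = 3.98107e+08
10^(78.8/10) = 7.58578e+07
Difference = 3.98107e+08 - 7.58578e+07 = 3.22249e+08
L_source = 10*log10(3.22249e+08) = 85.082 dB


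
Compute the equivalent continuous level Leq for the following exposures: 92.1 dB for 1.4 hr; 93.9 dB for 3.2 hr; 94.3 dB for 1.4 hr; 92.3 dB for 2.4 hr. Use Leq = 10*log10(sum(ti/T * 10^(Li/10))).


T_total = 1.4 + 3.2 + 1.4 + 2.4 = 8.4 hr
(1.4/8.4) * 10^(92.1/10) = 2.70302e+08
(3.2/8.4) * 10^(93.9/10) = 9.35127e+08
(1.4/8.4) * 10^(94.3/10) = 4.48589e+08
(2.4/8.4) * 10^(92.3/10) = 4.85212e+08
Sum = 2.70302e+08 + 9.35127e+08 + 4.48589e+08 + 4.85212e+08 = 2.13923e+09
Leq = 10*log10(2.13923e+09) = 93.303 dB


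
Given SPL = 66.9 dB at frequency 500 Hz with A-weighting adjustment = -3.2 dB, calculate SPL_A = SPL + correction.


A-weighting table: 500 Hz -> -3.2 dB correction
SPL_A = SPL + correction = 66.9 + (-3.2) = 63.7 dBA


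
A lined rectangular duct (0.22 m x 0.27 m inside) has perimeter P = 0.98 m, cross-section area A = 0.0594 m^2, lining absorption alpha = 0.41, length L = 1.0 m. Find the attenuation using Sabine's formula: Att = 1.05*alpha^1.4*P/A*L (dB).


alpha^1.4 = 0.41^1.4 = 0.28701
Attenuation rate = 1.05 * alpha^1.4 * P / A
= 1.05 * 0.28701 * 0.98 / 0.0594 = 4.97194 dB/m
Total Att = 4.97194 * 1.0 = 4.9719 dB


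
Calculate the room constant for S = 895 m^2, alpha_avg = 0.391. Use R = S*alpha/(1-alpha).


R = 895 * 0.391 / (1 - 0.391) = 574.62 m^2


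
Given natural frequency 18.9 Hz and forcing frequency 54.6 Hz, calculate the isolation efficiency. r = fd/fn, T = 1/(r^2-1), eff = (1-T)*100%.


r = 54.6 / 18.9 = 2.88889
r^2 - 1 = 2.88889^2 - 1 = 7.34569
T = 1/7.34569 = 0.136134
Efficiency = (1 - 0.136134)*100 = 86.387 %


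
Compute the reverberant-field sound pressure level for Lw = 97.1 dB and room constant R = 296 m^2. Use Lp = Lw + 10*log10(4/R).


4/R = 4/296 = 0.0135135
Lp = 97.1 + 10*log10(0.0135135) = 78.408 dB


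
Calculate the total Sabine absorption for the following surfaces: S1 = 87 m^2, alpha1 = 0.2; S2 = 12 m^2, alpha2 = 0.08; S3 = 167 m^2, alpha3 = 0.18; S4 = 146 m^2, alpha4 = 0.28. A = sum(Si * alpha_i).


87 * 0.2 = 17.4
12 * 0.08 = 0.96
167 * 0.18 = 30.06
146 * 0.28 = 40.88
A_total = 17.4 + 0.96 + 30.06 + 40.88 = 89.3 m^2


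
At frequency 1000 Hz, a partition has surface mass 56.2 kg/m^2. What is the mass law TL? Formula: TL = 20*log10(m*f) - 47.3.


m * f = 56.2 * 1000 = 56200
20*log10(56200) = 94.9947 dB
TL = 94.9947 - 47.3 = 47.695 dB


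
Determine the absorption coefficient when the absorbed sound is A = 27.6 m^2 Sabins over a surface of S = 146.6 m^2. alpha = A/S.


Absorption coefficient = absorbed power / incident power
alpha = A / S = 27.6 / 146.6 = 0.18827


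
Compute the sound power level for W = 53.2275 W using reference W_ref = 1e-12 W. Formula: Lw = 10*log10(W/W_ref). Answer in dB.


W / W_ref = 53.2275 / 1e-12 = 5.32275e+13
Lw = 10 * log10(5.32275e+13) = 137.26 dB


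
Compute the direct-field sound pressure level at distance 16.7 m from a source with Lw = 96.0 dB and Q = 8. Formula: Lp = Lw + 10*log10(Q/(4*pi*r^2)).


4*pi*r^2 = 4*pi*16.7^2 = 3504.64 m^2
Q / (4*pi*r^2) = 8 / 3504.64 = 0.00228269
Lp = 96.0 + 10*log10(0.00228269) = 69.584 dB


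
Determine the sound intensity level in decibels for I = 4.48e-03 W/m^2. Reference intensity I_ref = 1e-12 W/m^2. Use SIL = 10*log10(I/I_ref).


I / I_ref = 4.48e-03 / 1e-12 = 4.48e+09
SIL = 10 * log10(4.48e+09) = 96.513 dB


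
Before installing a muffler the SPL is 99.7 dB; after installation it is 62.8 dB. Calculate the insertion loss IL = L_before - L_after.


Insertion loss = SPL without muffler - SPL with muffler
IL = 99.7 - 62.8 = 36.9 dB


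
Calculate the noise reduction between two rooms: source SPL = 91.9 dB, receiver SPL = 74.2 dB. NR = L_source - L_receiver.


NR = L_source - L_receiver (difference between source and receiving room levels)
NR = 91.9 - 74.2 = 17.7 dB


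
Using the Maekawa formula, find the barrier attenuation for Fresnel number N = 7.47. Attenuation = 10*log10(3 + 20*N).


3 + 20*N = 3 + 20*7.47 = 152.4
Att = 10*log10(152.4) = 21.83 dB


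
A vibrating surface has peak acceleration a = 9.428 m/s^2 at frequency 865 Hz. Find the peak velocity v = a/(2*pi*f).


omega = 2*pi*f = 2*pi*865 = 5434.96 rad/s
v = a / omega = 9.428 / 5434.96 = 0.0017347 m/s


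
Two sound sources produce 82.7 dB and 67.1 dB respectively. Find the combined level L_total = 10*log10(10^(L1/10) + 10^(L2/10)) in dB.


10^(82.7/10) = 1.86209e+08
10^(67.1/10) = 5.12861e+06
Sum = 1.86209e+08 + 5.12861e+06 = 1.91338e+08
L_total = 10*log10(1.91338e+08) = 82.818 dB


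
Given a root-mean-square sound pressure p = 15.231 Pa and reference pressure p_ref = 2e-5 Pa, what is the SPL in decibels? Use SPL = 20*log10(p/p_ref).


p / p_ref = 15.231 / 2e-5 = 761550
SPL = 20 * log10(761550) = 117.63 dB


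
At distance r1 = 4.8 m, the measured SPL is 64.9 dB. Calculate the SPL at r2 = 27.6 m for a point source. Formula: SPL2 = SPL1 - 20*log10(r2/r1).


r2/r1 = 27.6/4.8 = 5.75
Correction = 20*log10(5.75) = 15.1934 dB
SPL2 = 64.9 - 15.1934 = 49.707 dB


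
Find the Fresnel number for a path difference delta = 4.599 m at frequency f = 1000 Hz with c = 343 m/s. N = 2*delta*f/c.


N = 2*delta*f/c = 2*delta/lambda, where lambda = c/f
lambda = 343 / 1000 = 0.343 m
N = 2 * 4.599 / 0.343 = 26.816


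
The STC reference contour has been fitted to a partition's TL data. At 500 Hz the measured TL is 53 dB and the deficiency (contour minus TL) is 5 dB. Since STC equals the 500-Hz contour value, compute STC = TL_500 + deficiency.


By ASTM E413, STC = value of the fitted reference contour at 500 Hz.
Contour value at 500 Hz = TL_500 + deficiency = 53 + 5 = 58
STC = 58


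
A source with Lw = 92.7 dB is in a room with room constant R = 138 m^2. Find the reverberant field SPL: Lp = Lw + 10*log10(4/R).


4/R = 4/138 = 0.0289855
Lp = 92.7 + 10*log10(0.0289855) = 77.322 dB


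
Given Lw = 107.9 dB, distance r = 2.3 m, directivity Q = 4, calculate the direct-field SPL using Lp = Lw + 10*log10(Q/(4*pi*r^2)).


4*pi*r^2 = 4*pi*2.3^2 = 66.4761 m^2
Q / (4*pi*r^2) = 4 / 66.4761 = 0.060172
Lp = 107.9 + 10*log10(0.060172) = 95.694 dB


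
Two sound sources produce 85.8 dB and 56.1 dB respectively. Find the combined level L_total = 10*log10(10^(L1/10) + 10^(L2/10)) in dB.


10^(85.8/10) = 3.80189e+08
10^(56.1/10) = 407380
Sum = 3.80189e+08 + 407380 = 3.80596e+08
L_total = 10*log10(3.80596e+08) = 85.805 dB


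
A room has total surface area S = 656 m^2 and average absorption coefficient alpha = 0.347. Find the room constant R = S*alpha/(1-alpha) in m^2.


R = 656 * 0.347 / (1 - 0.347) = 348.59 m^2


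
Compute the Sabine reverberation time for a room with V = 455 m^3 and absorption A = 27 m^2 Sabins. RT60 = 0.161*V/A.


RT60 = 0.161 * 455 / 27 = 2.7131 s


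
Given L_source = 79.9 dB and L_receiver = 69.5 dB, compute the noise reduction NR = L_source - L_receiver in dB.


NR = L_source - L_receiver (difference between source and receiving room levels)
NR = 79.9 - 69.5 = 10.4 dB


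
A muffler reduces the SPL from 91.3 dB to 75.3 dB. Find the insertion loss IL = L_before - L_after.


Insertion loss = SPL without muffler - SPL with muffler
IL = 91.3 - 75.3 = 16 dB


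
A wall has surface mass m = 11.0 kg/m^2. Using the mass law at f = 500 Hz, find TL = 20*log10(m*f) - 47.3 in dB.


m * f = 11.0 * 500 = 5500
20*log10(5500) = 74.8073 dB
TL = 74.8073 - 47.3 = 27.507 dB


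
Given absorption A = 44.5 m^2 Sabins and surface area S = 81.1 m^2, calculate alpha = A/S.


Absorption coefficient = absorbed power / incident power
alpha = A / S = 44.5 / 81.1 = 0.54871


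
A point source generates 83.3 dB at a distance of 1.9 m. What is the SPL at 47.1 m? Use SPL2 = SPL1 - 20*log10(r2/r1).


r2/r1 = 47.1/1.9 = 24.7895
Correction = 20*log10(24.7895) = 27.8854 dB
SPL2 = 83.3 - 27.8854 = 55.415 dB


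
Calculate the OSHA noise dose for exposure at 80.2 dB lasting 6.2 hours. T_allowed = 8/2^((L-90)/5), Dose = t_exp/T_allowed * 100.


T_allowed = 8 / 2^((80.2 - 90)/5) = 31.125 hr
Dose = 6.2 / 31.125 * 100 = 19.92 %


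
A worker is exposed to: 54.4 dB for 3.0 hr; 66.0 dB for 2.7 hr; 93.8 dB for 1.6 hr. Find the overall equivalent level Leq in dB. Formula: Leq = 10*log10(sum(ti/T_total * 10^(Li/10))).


T_total = 3.0 + 2.7 + 1.6 = 7.3 hr
(3.0/7.3) * 10^(54.4/10) = 113187
(2.7/7.3) * 10^(66.0/10) = 1.47245e+06
(1.6/7.3) * 10^(93.8/10) = 5.25772e+08
Sum = 113187 + 1.47245e+06 + 5.25772e+08 = 5.27358e+08
Leq = 10*log10(5.27358e+08) = 87.221 dB


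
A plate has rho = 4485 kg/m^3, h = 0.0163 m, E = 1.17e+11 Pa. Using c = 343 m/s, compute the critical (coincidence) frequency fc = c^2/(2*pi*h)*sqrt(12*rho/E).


12*rho/E = 12*4485/1.17e+11 = 4.6e-07
sqrt(12*rho/E) = sqrt(4.6e-07) = 0.000678233
c^2/(2*pi*h) = 343^2/(2*pi*0.0163) = 1.14874e+06
fc = 1.14874e+06 * 0.000678233 = 779.11 Hz


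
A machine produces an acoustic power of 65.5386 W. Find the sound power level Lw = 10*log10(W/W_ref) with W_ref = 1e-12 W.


W / W_ref = 65.5386 / 1e-12 = 6.55386e+13
Lw = 10 * log10(6.55386e+13) = 138.16 dB


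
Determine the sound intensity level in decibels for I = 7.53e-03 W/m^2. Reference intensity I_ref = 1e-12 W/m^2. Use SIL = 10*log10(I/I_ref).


I / I_ref = 7.53e-03 / 1e-12 = 7.53e+09
SIL = 10 * log10(7.53e+09) = 98.768 dB


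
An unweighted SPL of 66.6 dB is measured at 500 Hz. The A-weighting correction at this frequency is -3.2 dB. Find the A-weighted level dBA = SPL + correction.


A-weighting table: 500 Hz -> -3.2 dB correction
SPL_A = SPL + correction = 66.6 + (-3.2) = 63.4 dBA


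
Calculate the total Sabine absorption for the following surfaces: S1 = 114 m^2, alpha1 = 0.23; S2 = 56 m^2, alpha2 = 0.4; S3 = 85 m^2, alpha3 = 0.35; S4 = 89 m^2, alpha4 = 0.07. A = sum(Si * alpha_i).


114 * 0.23 = 26.22
56 * 0.4 = 22.4
85 * 0.35 = 29.75
89 * 0.07 = 6.23
A_total = 26.22 + 22.4 + 29.75 + 6.23 = 84.6 m^2


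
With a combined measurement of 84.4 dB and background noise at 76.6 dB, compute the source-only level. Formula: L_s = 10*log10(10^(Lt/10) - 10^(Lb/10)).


10^(84.4/10) = 2.75423e+08
10^(76.6/10) = 4.57088e+07
Difference = 2.75423e+08 - 4.57088e+07 = 2.29714e+08
L_source = 10*log10(2.29714e+08) = 83.612 dB


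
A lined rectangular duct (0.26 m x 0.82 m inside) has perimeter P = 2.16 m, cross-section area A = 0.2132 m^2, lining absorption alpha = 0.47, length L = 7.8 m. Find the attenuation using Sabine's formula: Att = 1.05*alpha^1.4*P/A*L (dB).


alpha^1.4 = 0.47^1.4 = 0.347486
Attenuation rate = 1.05 * alpha^1.4 * P / A
= 1.05 * 0.347486 * 2.16 / 0.2132 = 3.69652 dB/m
Total Att = 3.69652 * 7.8 = 28.833 dB


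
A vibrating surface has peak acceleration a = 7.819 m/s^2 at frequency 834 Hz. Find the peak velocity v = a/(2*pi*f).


omega = 2*pi*f = 2*pi*834 = 5240.18 rad/s
v = a / omega = 7.819 / 5240.18 = 0.0014921 m/s


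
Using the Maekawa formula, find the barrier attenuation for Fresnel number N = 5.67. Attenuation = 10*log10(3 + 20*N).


3 + 20*N = 3 + 20*5.67 = 116.4
Att = 10*log10(116.4) = 20.66 dB


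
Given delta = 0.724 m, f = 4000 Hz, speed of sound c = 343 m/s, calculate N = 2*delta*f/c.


N = 2*delta*f/c = 2*delta/lambda, where lambda = c/f
lambda = 343 / 4000 = 0.08575 m
N = 2 * 0.724 / 0.08575 = 16.886


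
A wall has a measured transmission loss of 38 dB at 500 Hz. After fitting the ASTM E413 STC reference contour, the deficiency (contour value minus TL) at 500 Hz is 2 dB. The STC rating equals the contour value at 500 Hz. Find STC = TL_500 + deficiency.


By ASTM E413, STC = value of the fitted reference contour at 500 Hz.
Contour value at 500 Hz = TL_500 + deficiency = 38 + 2 = 40
STC = 40


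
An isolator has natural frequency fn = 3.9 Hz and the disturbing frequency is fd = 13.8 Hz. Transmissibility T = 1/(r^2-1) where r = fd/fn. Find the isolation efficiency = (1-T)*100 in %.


r = 13.8 / 3.9 = 3.53846
r^2 - 1 = 3.53846^2 - 1 = 11.5207
T = 1/11.5207 = 0.0868003
Efficiency = (1 - 0.0868003)*100 = 91.32 %


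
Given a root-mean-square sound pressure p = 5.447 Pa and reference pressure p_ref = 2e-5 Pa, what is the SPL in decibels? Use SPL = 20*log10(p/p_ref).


p / p_ref = 5.447 / 2e-5 = 272350
SPL = 20 * log10(272350) = 108.7 dB


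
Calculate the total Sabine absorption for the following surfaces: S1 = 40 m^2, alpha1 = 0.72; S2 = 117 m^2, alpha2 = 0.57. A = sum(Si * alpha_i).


40 * 0.72 = 28.8
117 * 0.57 = 66.69
A_total = 28.8 + 66.69 = 95.49 m^2


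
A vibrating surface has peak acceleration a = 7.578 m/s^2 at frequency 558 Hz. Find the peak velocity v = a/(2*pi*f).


omega = 2*pi*f = 2*pi*558 = 3506.02 rad/s
v = a / omega = 7.578 / 3506.02 = 0.0021614 m/s


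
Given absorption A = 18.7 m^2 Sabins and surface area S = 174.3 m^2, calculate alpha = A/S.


Absorption coefficient = absorbed power / incident power
alpha = A / S = 18.7 / 174.3 = 0.10729


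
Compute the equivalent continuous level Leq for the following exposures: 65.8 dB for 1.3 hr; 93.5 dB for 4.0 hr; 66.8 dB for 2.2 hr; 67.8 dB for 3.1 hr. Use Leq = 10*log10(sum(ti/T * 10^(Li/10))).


T_total = 1.3 + 4.0 + 2.2 + 3.1 = 10.6 hr
(1.3/10.6) * 10^(65.8/10) = 466270
(4.0/10.6) * 10^(93.5/10) = 8.448e+08
(2.2/10.6) * 10^(66.8/10) = 993383
(3.1/10.6) * 10^(67.8/10) = 1.7622e+06
Sum = 466270 + 8.448e+08 + 993383 + 1.7622e+06 = 8.48022e+08
Leq = 10*log10(8.48022e+08) = 89.284 dB


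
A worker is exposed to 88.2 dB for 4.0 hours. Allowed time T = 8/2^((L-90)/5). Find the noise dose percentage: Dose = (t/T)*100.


T_allowed = 8 / 2^((88.2 - 90)/5) = 10.2674 hr
Dose = 4.0 / 10.2674 * 100 = 38.958 %


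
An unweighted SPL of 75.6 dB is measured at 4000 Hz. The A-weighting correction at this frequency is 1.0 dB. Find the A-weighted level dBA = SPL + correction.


A-weighting table: 4000 Hz -> 1.0 dB correction
SPL_A = SPL + correction = 75.6 + (1.0) = 76.6 dBA


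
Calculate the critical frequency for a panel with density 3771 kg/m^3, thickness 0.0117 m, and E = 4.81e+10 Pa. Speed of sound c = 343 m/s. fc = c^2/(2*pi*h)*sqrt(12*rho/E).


12*rho/E = 12*3771/4.81e+10 = 9.4079e-07
sqrt(12*rho/E) = sqrt(9.4079e-07) = 0.000969943
c^2/(2*pi*h) = 343^2/(2*pi*0.0117) = 1.60038e+06
fc = 1.60038e+06 * 0.000969943 = 1552.3 Hz


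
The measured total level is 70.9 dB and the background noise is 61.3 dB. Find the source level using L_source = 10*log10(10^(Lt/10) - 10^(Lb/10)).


10^(70.9/10) = 1.23027e+07
10^(61.3/10) = 1.34896e+06
Difference = 1.23027e+07 - 1.34896e+06 = 1.09537e+07
L_source = 10*log10(1.09537e+07) = 70.396 dB


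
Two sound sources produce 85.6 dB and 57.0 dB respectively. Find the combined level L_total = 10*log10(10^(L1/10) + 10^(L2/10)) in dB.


10^(85.6/10) = 3.63078e+08
10^(57.0/10) = 501187
Sum = 3.63078e+08 + 501187 = 3.63579e+08
L_total = 10*log10(3.63579e+08) = 85.606 dB


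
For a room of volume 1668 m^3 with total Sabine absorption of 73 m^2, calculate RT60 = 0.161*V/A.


RT60 = 0.161 * 1668 / 73 = 3.6787 s


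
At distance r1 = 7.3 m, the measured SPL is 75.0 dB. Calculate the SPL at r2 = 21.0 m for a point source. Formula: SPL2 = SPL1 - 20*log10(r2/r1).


r2/r1 = 21.0/7.3 = 2.87671
Correction = 20*log10(2.87671) = 9.17792 dB
SPL2 = 75.0 - 9.17792 = 65.822 dB


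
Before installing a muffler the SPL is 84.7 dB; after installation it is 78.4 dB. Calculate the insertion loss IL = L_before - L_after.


Insertion loss = SPL without muffler - SPL with muffler
IL = 84.7 - 78.4 = 6.3 dB


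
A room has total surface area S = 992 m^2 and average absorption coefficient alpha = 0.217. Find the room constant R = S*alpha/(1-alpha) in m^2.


R = 992 * 0.217 / (1 - 0.217) = 274.92 m^2


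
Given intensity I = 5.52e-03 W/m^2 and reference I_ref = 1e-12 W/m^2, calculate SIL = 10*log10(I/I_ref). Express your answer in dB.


I / I_ref = 5.52e-03 / 1e-12 = 5.52e+09
SIL = 10 * log10(5.52e+09) = 97.419 dB


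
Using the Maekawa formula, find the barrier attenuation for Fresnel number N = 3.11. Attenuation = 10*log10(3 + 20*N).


3 + 20*N = 3 + 20*3.11 = 65.2
Att = 10*log10(65.2) = 18.142 dB


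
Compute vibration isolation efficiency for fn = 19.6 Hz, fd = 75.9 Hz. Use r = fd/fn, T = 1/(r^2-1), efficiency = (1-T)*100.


r = 75.9 / 19.6 = 3.87245
r^2 - 1 = 3.87245^2 - 1 = 13.9959
T = 1/13.9959 = 0.0714495
Efficiency = (1 - 0.0714495)*100 = 92.855 %


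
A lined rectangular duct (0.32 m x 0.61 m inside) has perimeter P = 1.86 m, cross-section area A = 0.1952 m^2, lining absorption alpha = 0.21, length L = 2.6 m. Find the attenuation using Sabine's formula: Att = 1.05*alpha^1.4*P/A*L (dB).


alpha^1.4 = 0.21^1.4 = 0.112488
Attenuation rate = 1.05 * alpha^1.4 * P / A
= 1.05 * 0.112488 * 1.86 / 0.1952 = 1.12546 dB/m
Total Att = 1.12546 * 2.6 = 2.9262 dB


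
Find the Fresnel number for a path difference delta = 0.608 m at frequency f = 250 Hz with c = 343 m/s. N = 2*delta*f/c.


N = 2*delta*f/c = 2*delta/lambda, where lambda = c/f
lambda = 343 / 250 = 1.372 m
N = 2 * 0.608 / 1.372 = 0.8863


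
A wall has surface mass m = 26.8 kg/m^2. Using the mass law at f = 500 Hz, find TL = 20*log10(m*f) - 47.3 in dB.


m * f = 26.8 * 500 = 13400
20*log10(13400) = 82.5421 dB
TL = 82.5421 - 47.3 = 35.242 dB


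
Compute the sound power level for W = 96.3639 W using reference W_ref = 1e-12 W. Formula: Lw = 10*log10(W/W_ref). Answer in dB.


W / W_ref = 96.3639 / 1e-12 = 9.63639e+13
Lw = 10 * log10(9.63639e+13) = 139.84 dB


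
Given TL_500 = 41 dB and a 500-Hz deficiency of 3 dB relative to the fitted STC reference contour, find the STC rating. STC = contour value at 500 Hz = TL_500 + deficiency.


By ASTM E413, STC = value of the fitted reference contour at 500 Hz.
Contour value at 500 Hz = TL_500 + deficiency = 41 + 3 = 44
STC = 44


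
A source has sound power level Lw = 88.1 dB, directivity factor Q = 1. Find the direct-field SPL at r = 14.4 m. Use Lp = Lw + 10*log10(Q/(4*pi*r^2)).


4*pi*r^2 = 4*pi*14.4^2 = 2605.76 m^2
Q / (4*pi*r^2) = 1 / 2605.76 = 0.000383765
Lp = 88.1 + 10*log10(0.000383765) = 53.941 dB


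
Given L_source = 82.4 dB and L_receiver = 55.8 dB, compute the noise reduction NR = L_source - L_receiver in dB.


NR = L_source - L_receiver (difference between source and receiving room levels)
NR = 82.4 - 55.8 = 26.6 dB


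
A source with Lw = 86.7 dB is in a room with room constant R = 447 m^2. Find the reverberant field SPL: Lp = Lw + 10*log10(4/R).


4/R = 4/447 = 0.00894855
Lp = 86.7 + 10*log10(0.00894855) = 66.218 dB


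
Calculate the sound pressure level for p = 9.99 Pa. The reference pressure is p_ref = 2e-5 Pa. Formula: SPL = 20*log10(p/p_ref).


p / p_ref = 9.99 / 2e-5 = 499500
SPL = 20 * log10(499500) = 113.97 dB


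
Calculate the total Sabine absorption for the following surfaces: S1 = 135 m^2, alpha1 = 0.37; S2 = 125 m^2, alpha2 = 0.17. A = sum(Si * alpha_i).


135 * 0.37 = 49.95
125 * 0.17 = 21.25
A_total = 49.95 + 21.25 = 71.2 m^2


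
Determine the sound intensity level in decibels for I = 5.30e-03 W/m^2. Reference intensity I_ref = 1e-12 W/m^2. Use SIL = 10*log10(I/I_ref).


I / I_ref = 5.30e-03 / 1e-12 = 5.3e+09
SIL = 10 * log10(5.3e+09) = 97.243 dB


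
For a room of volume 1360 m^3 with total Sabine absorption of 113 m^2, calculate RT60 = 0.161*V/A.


RT60 = 0.161 * 1360 / 113 = 1.9377 s


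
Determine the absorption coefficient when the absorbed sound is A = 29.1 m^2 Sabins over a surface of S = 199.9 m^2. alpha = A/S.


Absorption coefficient = absorbed power / incident power
alpha = A / S = 29.1 / 199.9 = 0.14557


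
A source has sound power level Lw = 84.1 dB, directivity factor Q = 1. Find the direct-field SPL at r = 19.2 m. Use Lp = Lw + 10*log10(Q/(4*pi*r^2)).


4*pi*r^2 = 4*pi*19.2^2 = 4632.47 m^2
Q / (4*pi*r^2) = 1 / 4632.47 = 0.000215868
Lp = 84.1 + 10*log10(0.000215868) = 47.442 dB


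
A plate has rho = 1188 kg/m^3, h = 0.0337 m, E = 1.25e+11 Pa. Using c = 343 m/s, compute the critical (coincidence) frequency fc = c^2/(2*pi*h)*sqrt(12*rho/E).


12*rho/E = 12*1188/1.25e+11 = 1.14048e-07
sqrt(12*rho/E) = sqrt(1.14048e-07) = 0.00033771
c^2/(2*pi*h) = 343^2/(2*pi*0.0337) = 555621
fc = 555621 * 0.00033771 = 187.64 Hz


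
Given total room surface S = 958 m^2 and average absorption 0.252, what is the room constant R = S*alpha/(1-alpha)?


R = 958 * 0.252 / (1 - 0.252) = 322.75 m^2


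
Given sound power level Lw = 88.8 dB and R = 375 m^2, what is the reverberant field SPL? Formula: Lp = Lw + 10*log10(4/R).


4/R = 4/375 = 0.0106667
Lp = 88.8 + 10*log10(0.0106667) = 69.08 dB


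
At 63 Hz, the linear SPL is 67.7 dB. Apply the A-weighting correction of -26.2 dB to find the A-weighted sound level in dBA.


A-weighting table: 63 Hz -> -26.2 dB correction
SPL_A = SPL + correction = 67.7 + (-26.2) = 41.5 dBA


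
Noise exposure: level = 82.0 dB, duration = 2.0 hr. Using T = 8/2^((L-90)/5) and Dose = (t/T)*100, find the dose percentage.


T_allowed = 8 / 2^((82.0 - 90)/5) = 24.2515 hr
Dose = 2.0 / 24.2515 * 100 = 8.2469 %


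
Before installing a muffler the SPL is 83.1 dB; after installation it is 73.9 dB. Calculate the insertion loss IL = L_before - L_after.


Insertion loss = SPL without muffler - SPL with muffler
IL = 83.1 - 73.9 = 9.2 dB


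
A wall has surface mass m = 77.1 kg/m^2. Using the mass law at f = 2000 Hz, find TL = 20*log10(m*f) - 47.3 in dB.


m * f = 77.1 * 2000 = 154200
20*log10(154200) = 103.762 dB
TL = 103.762 - 47.3 = 56.462 dB


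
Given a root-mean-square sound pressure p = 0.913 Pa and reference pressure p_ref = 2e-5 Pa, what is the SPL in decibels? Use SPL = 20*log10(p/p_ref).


p / p_ref = 0.913 / 2e-5 = 45650
SPL = 20 * log10(45650) = 93.189 dB


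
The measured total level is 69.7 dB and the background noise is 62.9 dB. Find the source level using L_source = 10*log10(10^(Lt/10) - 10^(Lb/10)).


10^(69.7/10) = 9.33254e+06
10^(62.9/10) = 1.94984e+06
Difference = 9.33254e+06 - 1.94984e+06 = 7.3827e+06
L_source = 10*log10(7.3827e+06) = 68.682 dB


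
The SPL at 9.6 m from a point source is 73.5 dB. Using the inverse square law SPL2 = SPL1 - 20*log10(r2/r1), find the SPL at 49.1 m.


r2/r1 = 49.1/9.6 = 5.11458
Correction = 20*log10(5.11458) = 14.1762 dB
SPL2 = 73.5 - 14.1762 = 59.324 dB


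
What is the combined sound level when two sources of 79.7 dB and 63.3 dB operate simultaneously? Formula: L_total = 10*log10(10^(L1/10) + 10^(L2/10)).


10^(79.7/10) = 9.33254e+07
10^(63.3/10) = 2.13796e+06
Sum = 9.33254e+07 + 2.13796e+06 = 9.54634e+07
L_total = 10*log10(9.54634e+07) = 79.798 dB
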